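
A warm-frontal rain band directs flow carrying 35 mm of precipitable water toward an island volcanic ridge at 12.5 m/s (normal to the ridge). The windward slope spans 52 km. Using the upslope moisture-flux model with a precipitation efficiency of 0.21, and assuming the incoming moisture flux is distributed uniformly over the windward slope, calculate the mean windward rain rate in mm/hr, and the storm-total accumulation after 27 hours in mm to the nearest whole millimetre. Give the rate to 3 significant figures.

Incoming column moisture flux per unit ridge length: F = V × PW = 12.5 × 35 = 437.5 mm·m/s.
Spread over the 52 km slope with efficiency ε = 0.21: R = ε·F/W = 0.21 × 437.5 / 52000 m = 1.767e-03 mm/s.
R = 1.767e-03 × 3600 = 6.36 mm/hr.
Over 27 h: total = 6.36 × 27 = 171.72 ≈ 172 mm.

R ≈ 6.36 mm/hr; total ≈ 172 mm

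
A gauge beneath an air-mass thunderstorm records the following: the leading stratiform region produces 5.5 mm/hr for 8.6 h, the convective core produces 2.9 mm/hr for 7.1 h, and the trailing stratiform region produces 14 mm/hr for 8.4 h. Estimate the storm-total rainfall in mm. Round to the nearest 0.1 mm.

Total = Σ Rᵢ Δtᵢ = 5.5 × 8.6 + 2.9 × 7.1 + 14 × 8.4
      = 47.3 + 20.59 + 117.6 = 185.5 mm.

total ≈ 185.5 mm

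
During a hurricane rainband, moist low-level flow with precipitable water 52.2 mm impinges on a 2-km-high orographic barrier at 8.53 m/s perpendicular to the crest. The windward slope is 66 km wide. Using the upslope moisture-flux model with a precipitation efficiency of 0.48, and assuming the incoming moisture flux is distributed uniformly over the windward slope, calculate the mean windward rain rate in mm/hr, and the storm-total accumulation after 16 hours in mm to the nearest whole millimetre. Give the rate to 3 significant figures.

R ≈ 11.7 mm/hr; total ≈ 187 mm

Incoming column moisture flux per unit ridge length: F = V × PW = 8.53 × 52.2 = 445.266 mm·m/s.
Spread over the 66 km slope with efficiency ε = 0.48: R = ε·F/W = 0.48 × 445.266 / 66000 m = 3.238e-03 mm/s.
R = 3.238e-03 × 3600 = 11.7 mm/hr.
Over 16 h: total = 11.7 × 16 = 187.2 ≈ 187 mm.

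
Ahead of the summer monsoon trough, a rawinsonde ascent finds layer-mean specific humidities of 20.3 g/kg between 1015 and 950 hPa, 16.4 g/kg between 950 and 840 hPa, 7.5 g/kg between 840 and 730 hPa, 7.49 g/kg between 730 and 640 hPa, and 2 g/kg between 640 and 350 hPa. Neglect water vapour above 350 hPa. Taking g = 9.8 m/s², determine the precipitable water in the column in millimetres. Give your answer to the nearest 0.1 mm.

Precipitable water is the column-integrated vapour mass per unit area: PW = (1/g) Σ q̄ Δp, with q in kg/kg and Δp in Pa (1 kg/m² of water = 1 mm).
Layer 1015–950 hPa: Δp = 65 hPa = 6500 Pa, q̄ = 0.0203 kg/kg → 0.0203 × 6500 / 9.8 = 13.46 mm
Layer 950–840 hPa: Δp = 110 hPa = 11000 Pa, q̄ = 0.0164 kg/kg → 0.0164 × 11000 / 9.8 = 18.41 mm
Layer 840–730 hPa: Δp = 110 hPa = 11000 Pa, q̄ = 0.0075 kg/kg → 0.0075 × 11000 / 9.8 = 8.42 mm
Layer 730–640 hPa: Δp = 90 hPa = 9000 Pa, q̄ = 0.00749 kg/kg → 0.00749 × 9000 / 9.8 = 6.88 mm
Layer 640–350 hPa: Δp = 290 hPa = 29000 Pa, q̄ = 0.002 kg/kg → 0.002 × 29000 / 9.8 = 5.92 mm
PW = 13.46 + 18.41 + 8.42 + 6.88 + 5.92 = 53.09 ≈ 53.1 mm.

PW ≈ 53.1 mm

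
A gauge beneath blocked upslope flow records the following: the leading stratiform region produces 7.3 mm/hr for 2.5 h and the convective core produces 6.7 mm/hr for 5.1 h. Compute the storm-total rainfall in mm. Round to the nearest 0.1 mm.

Total = Σ Rᵢ Δtᵢ = 7.3 × 2.5 + 6.7 × 5.1
      = 18.25 + 34.17 = 52.4 mm.

total ≈ 52.4 mm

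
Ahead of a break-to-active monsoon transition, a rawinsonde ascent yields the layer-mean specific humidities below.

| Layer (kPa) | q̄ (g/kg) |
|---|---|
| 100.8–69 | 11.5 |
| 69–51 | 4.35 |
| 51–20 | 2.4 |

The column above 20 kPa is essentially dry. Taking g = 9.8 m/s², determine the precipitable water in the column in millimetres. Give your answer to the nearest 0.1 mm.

Precipitable water is the column-integrated vapour mass per unit area: PW = (1/g) Σ q̄ Δp, with q in kg/kg and Δp in Pa (1 kg/m² of water = 1 mm).
Layer 100.8–69 kPa: Δp = 318 hPa = 31800 Pa, q̄ = 0.0115 kg/kg → 0.0115 × 31800 / 9.8 = 37.32 mm
Layer 69–51 kPa: Δp = 180 hPa = 18000 Pa, q̄ = 0.00435 kg/kg → 0.00435 × 18000 / 9.8 = 7.99 mm
Layer 51–20 kPa: Δp = 310 hPa = 31000 Pa, q̄ = 0.0024 kg/kg → 0.0024 × 31000 / 9.8 = 7.59 mm
PW = 37.32 + 7.99 + 7.59 = 52.90 ≈ 52.9 mm.

PW ≈ 52.9 mm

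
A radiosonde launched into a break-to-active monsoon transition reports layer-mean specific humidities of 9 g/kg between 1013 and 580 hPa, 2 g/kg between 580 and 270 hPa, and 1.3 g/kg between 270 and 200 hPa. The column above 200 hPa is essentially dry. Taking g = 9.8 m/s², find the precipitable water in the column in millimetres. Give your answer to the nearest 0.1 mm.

PW ≈ 47.0 mm

Precipitable water is the column-integrated vapour mass per unit area: PW = (1/g) Σ q̄ Δp, with q in kg/kg and Δp in Pa (1 kg/m² of water = 1 mm).
Layer 1013–580 hPa: Δp = 433 hPa = 43300 Pa, q̄ = 0.009 kg/kg → 0.009 × 43300 / 9.8 = 39.77 mm
Layer 580–270 hPa: Δp = 310 hPa = 31000 Pa, q̄ = 0.002 kg/kg → 0.002 × 31000 / 9.8 = 6.33 mm
Layer 270–200 hPa: Δp = 70 hPa = 7000 Pa, q̄ = 0.0013 kg/kg → 0.0013 × 7000 / 9.8 = 0.93 mm
PW = 39.77 + 6.33 + 0.93 = 47.03 ≈ 47.0 mm.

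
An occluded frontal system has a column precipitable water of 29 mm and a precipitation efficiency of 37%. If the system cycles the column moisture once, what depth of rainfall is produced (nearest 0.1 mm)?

rainfall ≈ 10.7 mm

Rainfall = ε × PW = 0.37 × 29 = 10.7 mm.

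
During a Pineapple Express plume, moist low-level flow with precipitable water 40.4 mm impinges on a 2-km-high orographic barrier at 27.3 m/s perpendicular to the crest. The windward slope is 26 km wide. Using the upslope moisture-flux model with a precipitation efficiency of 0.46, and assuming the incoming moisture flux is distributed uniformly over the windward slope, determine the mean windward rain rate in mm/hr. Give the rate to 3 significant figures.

R ≈ 70.2 mm/hr

Incoming column moisture flux per unit ridge length: F = V × PW = 27.3 × 40.4 = 1102.92 mm·m/s.
Spread over the 26 km slope with efficiency ε = 0.46: R = ε·F/W = 0.46 × 1102.92 / 26000 m = 1.951e-02 mm/s.
R = 1.951e-02 × 3600 = 70.2 mm/hr.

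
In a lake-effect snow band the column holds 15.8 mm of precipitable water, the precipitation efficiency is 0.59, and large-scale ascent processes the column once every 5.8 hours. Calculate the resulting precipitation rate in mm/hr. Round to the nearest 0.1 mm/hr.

R ≈ 1.6 mm/hr

Each overturning extracts ε × PW = 0.59 × 15.8 = 9.322 mm.
Rate = ε·PW / τ = 9.322 / 5.8 h = 1.6 mm/hr.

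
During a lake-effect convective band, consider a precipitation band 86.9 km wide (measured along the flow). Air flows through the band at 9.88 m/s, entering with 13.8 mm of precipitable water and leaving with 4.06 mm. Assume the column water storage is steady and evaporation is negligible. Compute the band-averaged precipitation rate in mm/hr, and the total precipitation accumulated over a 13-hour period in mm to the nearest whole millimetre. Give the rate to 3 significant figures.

Column moisture flux per unit crosswind length is F = V × PW.
Inflow: F_in = 9.88 × 13.8 = 136.344 mm·m/s
Outflow: F_out = 9.88 × 4.06 = 40.1128 mm·m/s
Steady-state rate R = (F_in − F_out)/L = (136.344 − 40.1128) / 86900 m = 1.107e-03 mm/s.
R = 1.107e-03 × 3600 = 3.99 mm/hr.
Over 13 h: total = 3.99 × 13 = 51.87 ≈ 52 mm.

R ≈ 3.99 mm/hr; total ≈ 52 mm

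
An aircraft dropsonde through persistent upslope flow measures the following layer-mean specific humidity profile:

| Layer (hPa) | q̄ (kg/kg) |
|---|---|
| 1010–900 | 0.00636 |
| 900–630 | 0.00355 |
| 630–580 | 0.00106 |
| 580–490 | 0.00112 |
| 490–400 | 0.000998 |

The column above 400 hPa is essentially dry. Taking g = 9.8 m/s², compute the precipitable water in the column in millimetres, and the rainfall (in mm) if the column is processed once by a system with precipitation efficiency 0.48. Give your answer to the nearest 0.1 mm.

Precipitable water is the column-integrated vapour mass per unit area: PW = (1/g) Σ q̄ Δp, with q in kg/kg and Δp in Pa (1 kg/m² of water = 1 mm).
Layer 1010–900 hPa: Δp = 110 hPa = 11000 Pa, q̄ = 0.00636 kg/kg → 0.00636 × 11000 / 9.8 = 7.14 mm
Layer 900–630 hPa: Δp = 270 hPa = 27000 Pa, q̄ = 0.00355 kg/kg → 0.00355 × 27000 / 9.8 = 9.78 mm
Layer 630–580 hPa: Δp = 50 hPa = 5000 Pa, q̄ = 0.00106 kg/kg → 0.00106 × 5000 / 9.8 = 0.54 mm
Layer 580–490 hPa: Δp = 90 hPa = 9000 Pa, q̄ = 0.00112 kg/kg → 0.00112 × 9000 / 9.8 = 1.03 mm
Layer 490–400 hPa: Δp = 90 hPa = 9000 Pa, q̄ = 0.000998 kg/kg → 0.000998 × 9000 / 9.8 = 0.92 mm
PW = 7.14 + 9.78 + 0.54 + 1.03 + 0.92 = 19.41 ≈ 19.4 mm.
Rainfall = ε × PW = 0.48 × 19.4 = 9.3 mm.

PW ≈ 19.4 mm; rainfall ≈ 9.3 mm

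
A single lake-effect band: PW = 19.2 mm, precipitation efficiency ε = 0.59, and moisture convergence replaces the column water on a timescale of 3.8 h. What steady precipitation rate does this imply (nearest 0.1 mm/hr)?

R ≈ 3.0 mm/hr

Each overturning extracts ε × PW = 0.59 × 19.2 = 11.328 mm.
Rate = ε·PW / τ = 11.328 / 3.8 h = 3.0 mm/hr.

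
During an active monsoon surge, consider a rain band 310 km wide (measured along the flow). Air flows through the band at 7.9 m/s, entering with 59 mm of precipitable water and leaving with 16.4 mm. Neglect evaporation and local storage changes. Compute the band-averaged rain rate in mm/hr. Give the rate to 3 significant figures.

Column moisture flux per unit crosswind length is F = V × PW.
Inflow: F_in = 7.9 × 59 = 466.1 mm·m/s
Outflow: F_out = 7.9 × 16.4 = 129.56 mm·m/s
Steady-state rate R = (F_in − F_out)/L = (466.1 − 129.56) / 310000 m = 1.086e-03 mm/s.
R = 1.086e-03 × 3600 = 3.91 mm/hr.

R ≈ 3.91 mm/hr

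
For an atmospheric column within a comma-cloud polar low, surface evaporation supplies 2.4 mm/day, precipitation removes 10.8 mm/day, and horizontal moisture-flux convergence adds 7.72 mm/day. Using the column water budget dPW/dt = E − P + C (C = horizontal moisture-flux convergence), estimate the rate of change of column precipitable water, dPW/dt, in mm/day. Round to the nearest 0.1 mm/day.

dPW/dt ≈ -0.7 mm/day

dPW/dt = E − P + C = 2.4 − 10.8 + (7.72) = -0.7 mm/day.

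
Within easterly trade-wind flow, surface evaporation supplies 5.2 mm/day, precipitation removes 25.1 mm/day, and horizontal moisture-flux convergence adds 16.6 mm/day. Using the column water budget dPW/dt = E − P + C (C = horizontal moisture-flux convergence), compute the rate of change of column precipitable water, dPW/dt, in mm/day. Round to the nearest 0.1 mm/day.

dPW/dt = E − P + C = 5.2 − 25.1 + (16.6) = -3.3 mm/day.

dPW/dt ≈ -3.3 mm/day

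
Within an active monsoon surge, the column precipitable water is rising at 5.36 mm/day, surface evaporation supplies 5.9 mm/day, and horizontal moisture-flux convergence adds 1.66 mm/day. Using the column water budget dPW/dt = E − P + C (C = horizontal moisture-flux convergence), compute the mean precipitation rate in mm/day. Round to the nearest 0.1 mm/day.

P ≈ 2.2 mm/day

dPW/dt = +5.36 mm/day.
P = E + C − dPW/dt = 5.9 + (1.66) − (+5.36) = 2.2 mm/day.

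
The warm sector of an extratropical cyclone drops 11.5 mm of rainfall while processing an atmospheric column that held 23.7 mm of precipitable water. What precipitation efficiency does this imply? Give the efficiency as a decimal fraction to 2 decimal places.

ε ≈ 0.49

ε = rainfall / PW = 11.5 / 23.7 = 0.49.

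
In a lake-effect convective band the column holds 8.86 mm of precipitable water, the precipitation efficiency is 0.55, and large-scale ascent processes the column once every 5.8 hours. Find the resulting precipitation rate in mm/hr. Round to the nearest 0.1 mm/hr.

R ≈ 0.8 mm/hr

Each overturning extracts ε × PW = 0.55 × 8.86 = 4.873 mm.
Rate = ε·PW / τ = 4.873 / 5.8 h = 0.8 mm/hr.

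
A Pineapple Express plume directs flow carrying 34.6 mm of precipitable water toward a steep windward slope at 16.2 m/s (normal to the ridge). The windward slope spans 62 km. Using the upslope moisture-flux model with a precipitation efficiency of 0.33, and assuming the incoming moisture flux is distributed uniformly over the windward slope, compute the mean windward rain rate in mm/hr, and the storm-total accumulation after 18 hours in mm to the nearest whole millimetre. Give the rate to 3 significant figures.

R ≈ 10.7 mm/hr; total ≈ 193 mm

Incoming column moisture flux per unit ridge length: F = V × PW = 16.2 × 34.6 = 560.52 mm·m/s.
Spread over the 62 km slope with efficiency ε = 0.33: R = ε·F/W = 0.33 × 560.52 / 62000 m = 2.983e-03 mm/s.
R = 2.983e-03 × 3600 = 10.7 mm/hr.
Over 18 h: total = 10.7 × 18 = 192.6 ≈ 193 mm.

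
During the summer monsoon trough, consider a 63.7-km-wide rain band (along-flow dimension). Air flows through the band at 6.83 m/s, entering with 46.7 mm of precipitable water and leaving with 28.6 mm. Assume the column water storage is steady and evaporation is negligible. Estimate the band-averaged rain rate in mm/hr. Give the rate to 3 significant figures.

Column moisture flux per unit crosswind length is F = V × PW.
Inflow: F_in = 6.83 × 46.7 = 318.961 mm·m/s
Outflow: F_out = 6.83 × 28.6 = 195.338 mm·m/s
Steady-state rate R = (F_in − F_out)/L = (318.961 − 195.338) / 63700 m = 1.941e-03 mm/s.
R = 1.941e-03 × 3600 = 6.99 mm/hr.

R ≈ 6.99 mm/hr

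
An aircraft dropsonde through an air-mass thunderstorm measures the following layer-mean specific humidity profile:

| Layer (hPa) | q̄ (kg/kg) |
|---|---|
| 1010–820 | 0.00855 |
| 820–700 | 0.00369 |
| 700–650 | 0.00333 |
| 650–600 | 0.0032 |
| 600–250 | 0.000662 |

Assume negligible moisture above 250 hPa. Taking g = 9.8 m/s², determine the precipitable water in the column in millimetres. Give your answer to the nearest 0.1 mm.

PW ≈ 26.8 mm

Precipitable water is the column-integrated vapour mass per unit area: PW = (1/g) Σ q̄ Δp, with q in kg/kg and Δp in Pa (1 kg/m² of water = 1 mm).
Layer 1010–820 hPa: Δp = 190 hPa = 19000 Pa, q̄ = 0.00855 kg/kg → 0.00855 × 19000 / 9.8 = 16.58 mm
Layer 820–700 hPa: Δp = 120 hPa = 12000 Pa, q̄ = 0.00369 kg/kg → 0.00369 × 12000 / 9.8 = 4.52 mm
Layer 700–650 hPa: Δp = 50 hPa = 5000 Pa, q̄ = 0.00333 kg/kg → 0.00333 × 5000 / 9.8 = 1.70 mm
Layer 650–600 hPa: Δp = 50 hPa = 5000 Pa, q̄ = 0.0032 kg/kg → 0.0032 × 5000 / 9.8 = 1.63 mm
Layer 600–250 hPa: Δp = 350 hPa = 35000 Pa, q̄ = 0.000662 kg/kg → 0.000662 × 35000 / 9.8 = 2.36 mm
PW = 16.58 + 4.52 + 1.70 + 1.63 + 2.36 = 26.79 ≈ 26.8 mm.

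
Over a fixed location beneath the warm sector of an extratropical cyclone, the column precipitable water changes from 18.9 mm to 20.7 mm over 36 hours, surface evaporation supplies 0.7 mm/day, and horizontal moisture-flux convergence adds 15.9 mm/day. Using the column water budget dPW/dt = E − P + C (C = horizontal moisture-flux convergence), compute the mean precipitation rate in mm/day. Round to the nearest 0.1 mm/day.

P ≈ 15.4 mm/day

dPW/dt = (20.7 − 18.9) mm / (36/24 day) = +1.200 mm/day.
P = E + C − dPW/dt = 0.7 + (15.9) − (+1.200) = 15.4 mm/day.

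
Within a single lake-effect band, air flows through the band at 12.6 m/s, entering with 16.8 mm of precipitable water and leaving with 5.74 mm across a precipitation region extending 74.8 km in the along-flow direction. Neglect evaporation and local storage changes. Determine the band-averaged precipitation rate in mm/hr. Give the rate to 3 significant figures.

Column moisture flux per unit crosswind length is F = V × PW.
Inflow: F_in = 12.6 × 16.8 = 211.68 mm·m/s
Outflow: F_out = 12.6 × 5.74 = 72.324 mm·m/s
Steady-state rate R = (F_in − F_out)/L = (211.68 − 72.324) / 74800 m = 1.863e-03 mm/s.
R = 1.863e-03 × 3600 = 6.71 mm/hr.

R ≈ 6.71 mm/hr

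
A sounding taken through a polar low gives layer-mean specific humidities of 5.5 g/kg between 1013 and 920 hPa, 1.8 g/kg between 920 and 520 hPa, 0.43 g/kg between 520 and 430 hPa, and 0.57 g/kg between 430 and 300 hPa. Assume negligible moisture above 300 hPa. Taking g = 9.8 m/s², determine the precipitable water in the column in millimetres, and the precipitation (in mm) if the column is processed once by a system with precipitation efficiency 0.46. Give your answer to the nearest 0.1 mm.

Precipitable water is the column-integrated vapour mass per unit area: PW = (1/g) Σ q̄ Δp, with q in kg/kg and Δp in Pa (1 kg/m² of water = 1 mm).
Layer 1013–920 hPa: Δp = 93 hPa = 9300 Pa, q̄ = 0.0055 kg/kg → 0.0055 × 9300 / 9.8 = 5.22 mm
Layer 920–520 hPa: Δp = 400 hPa = 40000 Pa, q̄ = 0.0018 kg/kg → 0.0018 × 40000 / 9.8 = 7.35 mm
Layer 520–430 hPa: Δp = 90 hPa = 9000 Pa, q̄ = 0.00043 kg/kg → 0.00043 × 9000 / 9.8 = 0.39 mm
Layer 430–300 hPa: Δp = 130 hPa = 13000 Pa, q̄ = 0.00057 kg/kg → 0.00057 × 13000 / 9.8 = 0.76 mm
PW = 5.22 + 7.35 + 0.39 + 0.76 = 13.72 ≈ 13.7 mm.
Precipitation = ε × PW = 0.46 × 13.7 = 6.3 mm.

PW ≈ 13.7 mm; precipitation ≈ 6.3 mm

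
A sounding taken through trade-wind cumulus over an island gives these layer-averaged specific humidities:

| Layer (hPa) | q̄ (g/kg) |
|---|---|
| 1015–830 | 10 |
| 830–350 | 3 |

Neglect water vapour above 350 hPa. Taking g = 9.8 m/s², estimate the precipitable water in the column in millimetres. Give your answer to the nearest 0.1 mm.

PW ≈ 33.6 mm

Precipitable water is the column-integrated vapour mass per unit area: PW = (1/g) Σ q̄ Δp, with q in kg/kg and Δp in Pa (1 kg/m² of water = 1 mm).
Layer 1015–830 hPa: Δp = 185 hPa = 18500 Pa, q̄ = 0.01 kg/kg → 0.01 × 18500 / 9.8 = 18.88 mm
Layer 830–350 hPa: Δp = 480 hPa = 48000 Pa, q̄ = 0.003 kg/kg → 0.003 × 48000 / 9.8 = 14.69 mm
PW = 18.88 + 14.69 = 33.57 ≈ 33.6 mm.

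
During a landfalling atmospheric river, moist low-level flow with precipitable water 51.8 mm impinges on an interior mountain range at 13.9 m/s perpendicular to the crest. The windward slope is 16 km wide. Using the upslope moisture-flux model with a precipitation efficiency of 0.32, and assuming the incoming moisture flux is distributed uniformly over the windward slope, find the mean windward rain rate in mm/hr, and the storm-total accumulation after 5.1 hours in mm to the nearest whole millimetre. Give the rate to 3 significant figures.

R ≈ 51.8 mm/hr; total ≈ 264 mm

Incoming column moisture flux per unit ridge length: F = V × PW = 13.9 × 51.8 = 720.02 mm·m/s.
Spread over the 16 km slope with efficiency ε = 0.32: R = ε·F/W = 0.32 × 720.02 / 16000 m = 1.440e-02 mm/s.
R = 1.440e-02 × 3600 = 51.8 mm/hr.
Over 5.1 h: total = 51.8 × 5.1 = 264.18 ≈ 264 mm.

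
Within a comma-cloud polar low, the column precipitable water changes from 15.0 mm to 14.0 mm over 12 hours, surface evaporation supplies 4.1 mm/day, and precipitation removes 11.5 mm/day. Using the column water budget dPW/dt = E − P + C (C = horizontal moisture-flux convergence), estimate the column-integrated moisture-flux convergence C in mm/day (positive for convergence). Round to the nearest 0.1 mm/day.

C ≈ 5.4 mm/day

dPW/dt = (14.0 − 15.0) mm / (12/24 day) = -2.000 mm/day.
C = dPW/dt − E + P = (-2.000) − 4.1 + 11.5 = 5.4 mm/day.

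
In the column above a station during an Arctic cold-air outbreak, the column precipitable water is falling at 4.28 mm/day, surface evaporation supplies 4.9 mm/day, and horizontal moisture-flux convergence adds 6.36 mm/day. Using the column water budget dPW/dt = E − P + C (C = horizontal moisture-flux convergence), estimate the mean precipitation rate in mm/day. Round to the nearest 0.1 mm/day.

dPW/dt = -4.28 mm/day.
P = E + C − dPW/dt = 4.9 + (6.36) − (-4.28) = 15.5 mm/day.

P ≈ 15.5 mm/day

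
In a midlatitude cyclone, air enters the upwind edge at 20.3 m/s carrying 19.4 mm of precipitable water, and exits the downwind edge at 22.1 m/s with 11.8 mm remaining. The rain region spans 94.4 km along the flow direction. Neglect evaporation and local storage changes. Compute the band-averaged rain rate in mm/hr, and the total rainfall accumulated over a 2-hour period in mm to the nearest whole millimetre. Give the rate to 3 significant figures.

R ≈ 5.07 mm/hr; total ≈ 10 mm

Column moisture flux per unit crosswind length is F = V × PW.
Inflow: F_in = 20.3 × 19.4 = 393.82 mm·m/s
Outflow: F_out = 22.1 × 11.8 = 260.78 mm·m/s
Steady-state rate R = (F_in − F_out)/L = (393.82 − 260.78) / 94400 m = 1.409e-03 mm/s.
R = 1.409e-03 × 3600 = 5.07 mm/hr.
Over 2 h: total = 5.07 × 2 = 10.14 ≈ 10 mm.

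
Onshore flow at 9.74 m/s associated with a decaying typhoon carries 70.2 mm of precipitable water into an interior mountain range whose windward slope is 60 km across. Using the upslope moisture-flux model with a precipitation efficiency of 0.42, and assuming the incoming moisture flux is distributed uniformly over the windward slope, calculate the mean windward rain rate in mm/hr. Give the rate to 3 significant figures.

R ≈ 17.2 mm/hr

Incoming column moisture flux per unit ridge length: F = V × PW = 9.74 × 70.2 = 683.748 mm·m/s.
Spread over the 60 km slope with efficiency ε = 0.42: R = ε·F/W = 0.42 × 683.748 / 60000 m = 4.786e-03 mm/s.
R = 4.786e-03 × 3600 = 17.2 mm/hr.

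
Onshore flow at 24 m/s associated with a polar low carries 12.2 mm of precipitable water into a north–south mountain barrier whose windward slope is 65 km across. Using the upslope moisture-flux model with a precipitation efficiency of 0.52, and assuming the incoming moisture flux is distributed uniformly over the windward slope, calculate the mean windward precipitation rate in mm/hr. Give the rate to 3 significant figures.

Incoming column moisture flux per unit ridge length: F = V × PW = 24 × 12.2 = 292.8 mm·m/s.
Spread over the 65 km slope with efficiency ε = 0.52: R = ε·F/W = 0.52 × 292.8 / 65000 m = 2.342e-03 mm/s.
R = 2.342e-03 × 3600 = 8.43 mm/hr.

R ≈ 8.43 mm/hr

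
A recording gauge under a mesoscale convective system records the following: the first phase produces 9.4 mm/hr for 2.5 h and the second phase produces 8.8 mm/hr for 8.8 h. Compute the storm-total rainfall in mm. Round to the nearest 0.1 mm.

Total = Σ Rᵢ Δtᵢ = 9.4 × 2.5 + 8.8 × 8.8
      = 23.5 + 77.44 = 100.9 mm.

total ≈ 100.9 mm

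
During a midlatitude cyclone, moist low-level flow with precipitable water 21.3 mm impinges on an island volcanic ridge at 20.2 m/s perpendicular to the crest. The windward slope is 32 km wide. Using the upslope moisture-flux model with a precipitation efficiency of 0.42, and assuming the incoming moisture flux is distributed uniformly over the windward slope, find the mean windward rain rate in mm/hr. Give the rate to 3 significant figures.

R ≈ 20.3 mm/hr

Incoming column moisture flux per unit ridge length: F = V × PW = 20.2 × 21.3 = 430.26 mm·m/s.
Spread over the 32 km slope with efficiency ε = 0.42: R = ε·F/W = 0.42 × 430.26 / 32000 m = 5.647e-03 mm/s.
R = 5.647e-03 × 3600 = 20.3 mm/hr.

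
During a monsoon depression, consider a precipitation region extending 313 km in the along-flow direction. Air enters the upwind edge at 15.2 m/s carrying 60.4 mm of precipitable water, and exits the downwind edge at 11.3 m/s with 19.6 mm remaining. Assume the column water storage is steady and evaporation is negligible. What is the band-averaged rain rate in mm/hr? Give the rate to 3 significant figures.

Column moisture flux per unit crosswind length is F = V × PW.
Inflow: F_in = 15.2 × 60.4 = 918.08 mm·m/s
Outflow: F_out = 11.3 × 19.6 = 221.48 mm·m/s
Steady-state rate R = (F_in − F_out)/L = (918.08 − 221.48) / 313000 m = 2.226e-03 mm/s.
R = 2.226e-03 × 3600 = 8.01 mm/hr.

R ≈ 8.01 mm/hr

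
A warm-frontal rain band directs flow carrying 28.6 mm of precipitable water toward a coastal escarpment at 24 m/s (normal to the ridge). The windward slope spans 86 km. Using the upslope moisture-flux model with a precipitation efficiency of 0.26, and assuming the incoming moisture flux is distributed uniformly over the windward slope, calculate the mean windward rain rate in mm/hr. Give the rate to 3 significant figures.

Incoming column moisture flux per unit ridge length: F = V × PW = 24 × 28.6 = 686.4 mm·m/s.
Spread over the 86 km slope with efficiency ε = 0.26: R = ε·F/W = 0.26 × 686.4 / 86000 m = 2.075e-03 mm/s.
R = 2.075e-03 × 3600 = 7.47 mm/hr.

R ≈ 7.47 mm/hr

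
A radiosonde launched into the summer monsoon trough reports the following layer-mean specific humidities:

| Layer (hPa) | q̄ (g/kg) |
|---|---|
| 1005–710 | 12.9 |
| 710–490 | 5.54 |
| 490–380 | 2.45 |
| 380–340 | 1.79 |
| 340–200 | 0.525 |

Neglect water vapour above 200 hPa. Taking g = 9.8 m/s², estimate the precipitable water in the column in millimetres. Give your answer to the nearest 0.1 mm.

PW ≈ 55.5 mm

Precipitable water is the column-integrated vapour mass per unit area: PW = (1/g) Σ q̄ Δp, with q in kg/kg and Δp in Pa (1 kg/m² of water = 1 mm).
Layer 1005–710 hPa: Δp = 295 hPa = 29500 Pa, q̄ = 0.0129 kg/kg → 0.0129 × 29500 / 9.8 = 38.83 mm
Layer 710–490 hPa: Δp = 220 hPa = 22000 Pa, q̄ = 0.00554 kg/kg → 0.00554 × 22000 / 9.8 = 12.44 mm
Layer 490–380 hPa: Δp = 110 hPa = 11000 Pa, q̄ = 0.00245 kg/kg → 0.00245 × 11000 / 9.8 = 2.75 mm
Layer 380–340 hPa: Δp = 40 hPa = 4000 Pa, q̄ = 0.00179 kg/kg → 0.00179 × 4000 / 9.8 = 0.73 mm
Layer 340–200 hPa: Δp = 140 hPa = 14000 Pa, q̄ = 0.000525 kg/kg → 0.000525 × 14000 / 9.8 = 0.75 mm
PW = 38.83 + 12.44 + 2.75 + 0.73 + 0.75 = 55.50 ≈ 55.5 mm.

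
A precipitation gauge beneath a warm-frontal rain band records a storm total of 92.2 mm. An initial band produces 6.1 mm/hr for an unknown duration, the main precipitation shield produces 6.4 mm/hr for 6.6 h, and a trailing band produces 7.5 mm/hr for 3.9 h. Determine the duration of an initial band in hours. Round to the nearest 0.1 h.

duration ≈ 3.4 h

Known phases: 6.4 × 6.6 + 7.5 × 3.9 = 42.24 + 29.25 = 71.49 mm.
Remaining depth = 92.2 − 71.49 = 20.71 mm.
Duration = 20.71 / 6.1 = 3.4 h.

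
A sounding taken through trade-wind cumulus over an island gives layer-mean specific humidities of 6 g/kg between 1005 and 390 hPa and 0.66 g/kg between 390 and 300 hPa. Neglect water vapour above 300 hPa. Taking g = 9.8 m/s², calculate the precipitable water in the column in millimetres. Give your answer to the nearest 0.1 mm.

Precipitable water is the column-integrated vapour mass per unit area: PW = (1/g) Σ q̄ Δp, with q in kg/kg and Δp in Pa (1 kg/m² of water = 1 mm).
Layer 1005–390 hPa: Δp = 615 hPa = 61500 Pa, q̄ = 0.006 kg/kg → 0.006 × 61500 / 9.8 = 37.65 mm
Layer 390–300 hPa: Δp = 90 hPa = 9000 Pa, q̄ = 0.00066 kg/kg → 0.00066 × 9000 / 9.8 = 0.61 mm
PW = 37.65 + 0.61 = 38.26 ≈ 38.3 mm.

PW ≈ 38.3 mm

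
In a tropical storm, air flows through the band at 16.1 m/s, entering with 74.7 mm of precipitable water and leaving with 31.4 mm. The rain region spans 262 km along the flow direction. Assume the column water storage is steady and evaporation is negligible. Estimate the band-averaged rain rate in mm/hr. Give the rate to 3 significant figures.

R ≈ 9.58 mm/hr

Column moisture flux per unit crosswind length is F = V × PW.
Inflow: F_in = 16.1 × 74.7 = 1202.67 mm·m/s
Outflow: F_out = 16.1 × 31.4 = 505.54 mm·m/s
Steady-state rate R = (F_in − F_out)/L = (1202.67 − 505.54) / 262000 m = 2.661e-03 mm/s.
R = 2.661e-03 × 3600 = 9.58 mm/hr.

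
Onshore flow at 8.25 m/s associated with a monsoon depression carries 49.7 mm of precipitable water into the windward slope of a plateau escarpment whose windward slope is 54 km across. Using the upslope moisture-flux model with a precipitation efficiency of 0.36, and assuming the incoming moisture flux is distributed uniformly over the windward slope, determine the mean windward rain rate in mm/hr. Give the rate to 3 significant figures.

R ≈ 9.84 mm/hr

Incoming column moisture flux per unit ridge length: F = V × PW = 8.25 × 49.7 = 410.025 mm·m/s.
Spread over the 54 km slope with efficiency ε = 0.36: R = ε·F/W = 0.36 × 410.025 / 54000 m = 2.734e-03 mm/s.
R = 2.734e-03 × 3600 = 9.84 mm/hr.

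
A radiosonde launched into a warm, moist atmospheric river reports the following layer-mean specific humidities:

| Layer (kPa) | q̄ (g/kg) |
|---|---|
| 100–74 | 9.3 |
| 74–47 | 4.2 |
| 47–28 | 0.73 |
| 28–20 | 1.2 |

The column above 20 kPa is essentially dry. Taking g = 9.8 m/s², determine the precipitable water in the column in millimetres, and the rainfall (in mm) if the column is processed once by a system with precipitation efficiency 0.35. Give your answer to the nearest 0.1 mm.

PW ≈ 38.6 mm; rainfall ≈ 13.5 mm

Precipitable water is the column-integrated vapour mass per unit area: PW = (1/g) Σ q̄ Δp, with q in kg/kg and Δp in Pa (1 kg/m² of water = 1 mm).
Layer 100–74 kPa: Δp = 260 hPa = 26000 Pa, q̄ = 0.0093 kg/kg → 0.0093 × 26000 / 9.8 = 24.67 mm
Layer 74–47 kPa: Δp = 270 hPa = 27000 Pa, q̄ = 0.0042 kg/kg → 0.0042 × 27000 / 9.8 = 11.57 mm
Layer 47–28 kPa: Δp = 190 hPa = 19000 Pa, q̄ = 0.00073 kg/kg → 0.00073 × 19000 / 9.8 = 1.42 mm
Layer 28–20 kPa: Δp = 80 hPa = 8000 Pa, q̄ = 0.0012 kg/kg → 0.0012 × 8000 / 9.8 = 0.98 mm
PW = 24.67 + 11.57 + 1.42 + 0.98 = 38.64 ≈ 38.6 mm.
Rainfall = ε × PW = 0.35 × 38.6 = 13.5 mm.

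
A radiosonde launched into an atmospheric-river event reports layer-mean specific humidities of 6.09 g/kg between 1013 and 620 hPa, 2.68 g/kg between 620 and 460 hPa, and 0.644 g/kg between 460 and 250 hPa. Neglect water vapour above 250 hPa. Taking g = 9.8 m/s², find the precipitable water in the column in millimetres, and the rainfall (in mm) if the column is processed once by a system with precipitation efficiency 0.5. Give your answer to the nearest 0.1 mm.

PW ≈ 30.2 mm; rainfall ≈ 15.1 mm

Precipitable water is the column-integrated vapour mass per unit area: PW = (1/g) Σ q̄ Δp, with q in kg/kg and Δp in Pa (1 kg/m² of water = 1 mm).
Layer 1013–620 hPa: Δp = 393 hPa = 39300 Pa, q̄ = 0.00609 kg/kg → 0.00609 × 39300 / 9.8 = 24.42 mm
Layer 620–460 hPa: Δp = 160 hPa = 16000 Pa, q̄ = 0.00268 kg/kg → 0.00268 × 16000 / 9.8 = 4.38 mm
Layer 460–250 hPa: Δp = 210 hPa = 21000 Pa, q̄ = 0.000644 kg/kg → 0.000644 × 21000 / 9.8 = 1.38 mm
PW = 24.42 + 4.38 + 1.38 = 30.18 ≈ 30.2 mm.
Rainfall = ε × PW = 0.5 × 30.2 = 15.1 mm.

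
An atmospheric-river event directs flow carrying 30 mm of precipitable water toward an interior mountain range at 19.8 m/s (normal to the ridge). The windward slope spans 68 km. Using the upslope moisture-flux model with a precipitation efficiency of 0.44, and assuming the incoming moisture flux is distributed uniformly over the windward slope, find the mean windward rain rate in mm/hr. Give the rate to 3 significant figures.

Incoming column moisture flux per unit ridge length: F = V × PW = 19.8 × 30 = 594 mm·m/s.
Spread over the 68 km slope with efficiency ε = 0.44: R = ε·F/W = 0.44 × 594 / 68000 m = 3.844e-03 mm/s.
R = 3.844e-03 × 3600 = 13.8 mm/hr.

R ≈ 13.8 mm/hr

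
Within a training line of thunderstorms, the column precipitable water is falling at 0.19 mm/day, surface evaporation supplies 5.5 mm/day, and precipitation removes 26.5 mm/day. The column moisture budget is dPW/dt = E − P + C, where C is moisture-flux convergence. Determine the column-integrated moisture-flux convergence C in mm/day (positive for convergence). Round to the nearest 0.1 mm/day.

C ≈ 20.8 mm/day

dPW/dt = -0.19 mm/day.
C = dPW/dt − E + P = (-0.19) − 5.5 + 26.5 = 20.8 mm/day.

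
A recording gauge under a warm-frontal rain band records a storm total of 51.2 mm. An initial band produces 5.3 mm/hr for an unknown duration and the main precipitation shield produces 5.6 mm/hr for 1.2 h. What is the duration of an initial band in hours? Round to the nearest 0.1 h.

duration ≈ 8.4 h

Known phases: 5.6 × 1.2 = 6.72 mm.
Remaining depth = 51.2 − 6.72 = 44.48 mm.
Duration = 44.48 / 5.3 = 8.4 h.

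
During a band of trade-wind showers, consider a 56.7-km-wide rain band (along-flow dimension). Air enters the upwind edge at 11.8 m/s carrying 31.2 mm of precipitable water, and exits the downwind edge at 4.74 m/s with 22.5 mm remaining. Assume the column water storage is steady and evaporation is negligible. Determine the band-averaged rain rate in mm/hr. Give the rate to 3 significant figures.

R ≈ 16.6 mm/hr

Column moisture flux per unit crosswind length is F = V × PW.
Inflow: F_in = 11.8 × 31.2 = 368.16 mm·m/s
Outflow: F_out = 4.74 × 22.5 = 106.65 mm·m/s
Steady-state rate R = (F_in − F_out)/L = (368.16 − 106.65) / 56700 m = 4.612e-03 mm/s.
R = 4.612e-03 × 3600 = 16.6 mm/hr.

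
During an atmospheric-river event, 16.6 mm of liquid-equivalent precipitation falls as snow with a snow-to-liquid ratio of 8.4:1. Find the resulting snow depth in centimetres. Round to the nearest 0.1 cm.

snow depth ≈ 13.9 cm

Snow depth = liquid × ratio = 16.6 mm × 8.4 = 139.44 mm = 13.9 cm.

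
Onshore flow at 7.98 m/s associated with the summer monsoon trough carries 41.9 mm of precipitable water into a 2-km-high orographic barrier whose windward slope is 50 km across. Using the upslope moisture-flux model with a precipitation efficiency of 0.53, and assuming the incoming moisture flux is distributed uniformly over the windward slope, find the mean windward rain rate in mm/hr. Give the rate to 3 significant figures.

R ≈ 12.8 mm/hr

Incoming column moisture flux per unit ridge length: F = V × PW = 7.98 × 41.9 = 334.362 mm·m/s.
Spread over the 50 km slope with efficiency ε = 0.53: R = ε·F/W = 0.53 × 334.362 / 50000 m = 3.544e-03 mm/s.
R = 3.544e-03 × 3600 = 12.8 mm/hr.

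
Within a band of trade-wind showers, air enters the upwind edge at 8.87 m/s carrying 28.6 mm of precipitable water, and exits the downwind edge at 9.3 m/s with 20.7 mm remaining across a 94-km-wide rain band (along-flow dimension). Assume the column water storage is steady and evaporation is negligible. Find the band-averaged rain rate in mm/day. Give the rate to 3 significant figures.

Column moisture flux per unit crosswind length is F = V × PW.
Inflow: F_in = 8.87 × 28.6 = 253.682 mm·m/s
Outflow: F_out = 9.3 × 20.7 = 192.51 mm·m/s
Steady-state rate R = (F_in − F_out)/L = (253.682 − 192.51) / 94000 m = 6.508e-04 mm/s.
R = 6.508e-04 × 3600 × 24 = 56.2 mm/day.

R ≈ 56.2 mm/day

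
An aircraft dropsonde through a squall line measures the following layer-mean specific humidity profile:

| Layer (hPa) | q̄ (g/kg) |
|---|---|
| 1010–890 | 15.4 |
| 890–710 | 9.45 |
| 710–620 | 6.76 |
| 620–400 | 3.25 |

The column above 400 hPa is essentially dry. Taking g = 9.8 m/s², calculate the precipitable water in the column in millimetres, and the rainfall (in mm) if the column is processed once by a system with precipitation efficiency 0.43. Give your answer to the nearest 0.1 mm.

PW ≈ 49.7 mm; rainfall ≈ 21.4 mm

Precipitable water is the column-integrated vapour mass per unit area: PW = (1/g) Σ q̄ Δp, with q in kg/kg and Δp in Pa (1 kg/m² of water = 1 mm).
Layer 1010–890 hPa: Δp = 120 hPa = 12000 Pa, q̄ = 0.0154 kg/kg → 0.0154 × 12000 / 9.8 = 18.86 mm
Layer 890–710 hPa: Δp = 180 hPa = 18000 Pa, q̄ = 0.00945 kg/kg → 0.00945 × 18000 / 9.8 = 17.36 mm
Layer 710–620 hPa: Δp = 90 hPa = 9000 Pa, q̄ = 0.00676 kg/kg → 0.00676 × 9000 / 9.8 = 6.21 mm
Layer 620–400 hPa: Δp = 220 hPa = 22000 Pa, q̄ = 0.00325 kg/kg → 0.00325 × 22000 / 9.8 = 7.30 mm
PW = 18.86 + 17.36 + 6.21 + 7.30 = 49.73 ≈ 49.7 mm.
Rainfall = ε × PW = 0.43 × 49.7 = 21.4 mm.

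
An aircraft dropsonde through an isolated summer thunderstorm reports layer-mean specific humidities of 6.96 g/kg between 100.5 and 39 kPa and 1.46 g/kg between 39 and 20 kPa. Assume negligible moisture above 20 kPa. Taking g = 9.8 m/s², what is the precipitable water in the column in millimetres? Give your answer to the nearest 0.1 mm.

PW ≈ 46.5 mm

Precipitable water is the column-integrated vapour mass per unit area: PW = (1/g) Σ q̄ Δp, with q in kg/kg and Δp in Pa (1 kg/m² of water = 1 mm).
Layer 100.5–39 kPa: Δp = 615 hPa = 61500 Pa, q̄ = 0.00696 kg/kg → 0.00696 × 61500 / 9.8 = 43.68 mm
Layer 39–20 kPa: Δp = 190 hPa = 19000 Pa, q̄ = 0.00146 kg/kg → 0.00146 × 19000 / 9.8 = 2.83 mm
PW = 43.68 + 2.83 = 46.51 ≈ 46.5 mm.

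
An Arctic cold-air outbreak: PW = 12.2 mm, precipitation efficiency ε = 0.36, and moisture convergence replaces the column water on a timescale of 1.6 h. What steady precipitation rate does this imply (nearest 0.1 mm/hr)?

Each overturning extracts ε × PW = 0.36 × 12.2 = 4.392 mm.
Rate = ε·PW / τ = 4.392 / 1.6 h = 2.7 mm/hr.

R ≈ 2.7 mm/hr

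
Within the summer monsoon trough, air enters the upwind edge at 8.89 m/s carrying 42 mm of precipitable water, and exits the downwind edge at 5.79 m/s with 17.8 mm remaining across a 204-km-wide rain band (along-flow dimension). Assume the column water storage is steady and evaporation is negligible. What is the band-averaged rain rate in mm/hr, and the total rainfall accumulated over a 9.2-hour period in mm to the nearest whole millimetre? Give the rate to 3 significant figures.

R ≈ 4.77 mm/hr; total ≈ 44 mm

Column moisture flux per unit crosswind length is F = V × PW.
Inflow: F_in = 8.89 × 42 = 373.38 mm·m/s
Outflow: F_out = 5.79 × 17.8 = 103.062 mm·m/s
Steady-state rate R = (F_in − F_out)/L = (373.38 − 103.062) / 204000 m = 1.325e-03 mm/s.
R = 1.325e-03 × 3600 = 4.77 mm/hr.
Over 9.2 h: total = 4.77 × 9.2 = 43.884 ≈ 44 mm.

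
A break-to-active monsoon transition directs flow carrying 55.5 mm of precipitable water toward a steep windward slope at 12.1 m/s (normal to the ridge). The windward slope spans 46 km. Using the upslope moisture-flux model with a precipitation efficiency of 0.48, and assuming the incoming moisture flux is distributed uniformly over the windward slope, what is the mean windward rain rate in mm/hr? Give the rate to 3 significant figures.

Incoming column moisture flux per unit ridge length: F = V × PW = 12.1 × 55.5 = 671.55 mm·m/s.
Spread over the 46 km slope with efficiency ε = 0.48: R = ε·F/W = 0.48 × 671.55 / 46000 m = 7.007e-03 mm/s.
R = 7.007e-03 × 3600 = 25.2 mm/hr.

R ≈ 25.2 mm/hr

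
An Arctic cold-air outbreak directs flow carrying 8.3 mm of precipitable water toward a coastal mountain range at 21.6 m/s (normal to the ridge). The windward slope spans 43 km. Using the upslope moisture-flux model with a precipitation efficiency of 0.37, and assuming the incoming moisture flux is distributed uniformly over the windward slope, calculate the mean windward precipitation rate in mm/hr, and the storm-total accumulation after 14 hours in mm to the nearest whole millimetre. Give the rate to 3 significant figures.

Incoming column moisture flux per unit ridge length: F = V × PW = 21.6 × 8.3 = 179.28 mm·m/s.
Spread over the 43 km slope with efficiency ε = 0.37: R = ε·F/W = 0.37 × 179.28 / 43000 m = 1.543e-03 mm/s.
R = 1.543e-03 × 3600 = 5.55 mm/hr.
Over 14 h: total = 5.55 × 14 = 77.7 ≈ 78 mm.

R ≈ 5.55 mm/hr; total ≈ 78 mm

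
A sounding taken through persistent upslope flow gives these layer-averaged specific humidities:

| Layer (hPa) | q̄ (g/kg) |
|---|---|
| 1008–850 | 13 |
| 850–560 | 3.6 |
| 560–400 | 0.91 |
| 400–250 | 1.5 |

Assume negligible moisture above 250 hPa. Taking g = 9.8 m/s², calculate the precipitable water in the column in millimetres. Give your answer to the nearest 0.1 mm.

Precipitable water is the column-integrated vapour mass per unit area: PW = (1/g) Σ q̄ Δp, with q in kg/kg and Δp in Pa (1 kg/m² of water = 1 mm).
Layer 1008–850 hPa: Δp = 158 hPa = 15800 Pa, q̄ = 0.013 kg/kg → 0.013 × 15800 / 9.8 = 20.96 mm
Layer 850–560 hPa: Δp = 290 hPa = 29000 Pa, q̄ = 0.0036 kg/kg → 0.0036 × 29000 / 9.8 = 10.65 mm
Layer 560–400 hPa: Δp = 160 hPa = 16000 Pa, q̄ = 0.00091 kg/kg → 0.00091 × 16000 / 9.8 = 1.49 mm
Layer 400–250 hPa: Δp = 150 hPa = 15000 Pa, q̄ = 0.0015 kg/kg → 0.0015 × 15000 / 9.8 = 2.30 mm
PW = 20.96 + 10.65 + 1.49 + 2.30 = 35.40 ≈ 35.4 mm.

PW ≈ 35.4 mm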